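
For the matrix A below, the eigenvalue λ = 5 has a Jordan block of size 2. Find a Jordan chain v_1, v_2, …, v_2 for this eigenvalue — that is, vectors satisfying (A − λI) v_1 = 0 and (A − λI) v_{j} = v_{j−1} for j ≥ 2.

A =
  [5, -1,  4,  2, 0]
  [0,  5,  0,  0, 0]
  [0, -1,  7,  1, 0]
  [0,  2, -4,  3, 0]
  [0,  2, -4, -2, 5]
A Jordan chain for λ = 5 of length 2:
v_1 = (-1, 0, -1, 2, 2)ᵀ
v_2 = (0, 1, 0, 0, 0)ᵀ

Let N = A − (5)·I. We want v_2 with N^2 v_2 = 0 but N^1 v_2 ≠ 0; then v_{j-1} := N · v_j for j = 2, …, 2.

Pick v_2 = (0, 1, 0, 0, 0)ᵀ.
Then v_1 = N · v_2 = (-1, 0, -1, 2, 2)ᵀ.

Sanity check: (A − (5)·I) v_1 = (0, 0, 0, 0, 0)ᵀ = 0. ✓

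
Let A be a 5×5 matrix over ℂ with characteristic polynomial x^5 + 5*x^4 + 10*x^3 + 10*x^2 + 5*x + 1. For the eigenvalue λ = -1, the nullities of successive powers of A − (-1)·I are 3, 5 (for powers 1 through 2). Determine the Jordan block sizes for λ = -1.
Block sizes for λ = -1: [2, 2, 1]

From the dimensions of kernels of powers, the number of Jordan blocks of size at least j is d_j − d_{j−1} where d_j = dim ker(N^j) (with d_0 = 0). Computing the differences gives [3, 2].
The number of blocks of size exactly k is (#blocks of size ≥ k) − (#blocks of size ≥ k + 1), so the partition is: 1 block(s) of size 1, 2 block(s) of size 2.
In nonincreasing order the block sizes are [2, 2, 1].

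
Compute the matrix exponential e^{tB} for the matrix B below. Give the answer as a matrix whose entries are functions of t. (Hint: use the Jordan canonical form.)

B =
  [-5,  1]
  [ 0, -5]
e^{tB} =
  [exp(-5*t), t*exp(-5*t)]
  [0, exp(-5*t)]

Strategy: write B = P · J · P⁻¹ where J is a Jordan canonical form, so e^{tB} = P · e^{tJ} · P⁻¹, and e^{tJ} can be computed block-by-block.

B has Jordan form
J =
  [-5,  1]
  [ 0, -5]
(up to reordering of blocks).

Per-block formulas:
  For a 2×2 Jordan block J_2(-5): exp(t · J_2(-5)) = e^(-5t)·(I + t·N), where N is the 2×2 nilpotent shift.

After assembling e^{tJ} and conjugating by P, we get:

e^{tB} =
  [exp(-5*t), t*exp(-5*t)]
  [0, exp(-5*t)]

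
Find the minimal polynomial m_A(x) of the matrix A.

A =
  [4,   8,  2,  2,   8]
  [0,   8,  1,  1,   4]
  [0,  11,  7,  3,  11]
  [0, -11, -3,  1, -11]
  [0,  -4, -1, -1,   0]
x^2 - 8*x + 16

The characteristic polynomial is χ_A(x) = (x - 4)^5, so the eigenvalues are known. The minimal polynomial is
  m_A(x) = Π_λ (x − λ)^{k_λ}
where k_λ is the size of the *largest* Jordan block for λ (equivalently, the smallest k with (A − λI)^k v = 0 for every generalised eigenvector v of λ).

  λ = 4: largest Jordan block has size 2, contributing (x − 4)^2

So m_A(x) = (x - 4)^2 = x^2 - 8*x + 16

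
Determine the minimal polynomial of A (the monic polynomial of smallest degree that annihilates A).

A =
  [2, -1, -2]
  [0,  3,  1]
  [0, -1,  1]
x^3 - 6*x^2 + 12*x - 8

The characteristic polynomial is χ_A(x) = (x - 2)^3, so the eigenvalues are known. The minimal polynomial is
  m_A(x) = Π_λ (x − λ)^{k_λ}
where k_λ is the size of the *largest* Jordan block for λ (equivalently, the smallest k with (A − λI)^k v = 0 for every generalised eigenvector v of λ).

  λ = 2: largest Jordan block has size 3, contributing (x − 2)^3

So m_A(x) = (x - 2)^3 = x^3 - 6*x^2 + 12*x - 8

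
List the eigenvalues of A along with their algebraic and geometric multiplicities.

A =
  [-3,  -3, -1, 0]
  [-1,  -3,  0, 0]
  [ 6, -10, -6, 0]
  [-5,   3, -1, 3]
λ = -4: alg = 3, geom = 1; λ = 3: alg = 1, geom = 1

Step 1 — factor the characteristic polynomial to read off the algebraic multiplicities:
  χ_A(x) = (x - 3)*(x + 4)^3

Step 2 — compute geometric multiplicities via the rank-nullity identity g(λ) = n − rank(A − λI):
  rank(A − (-4)·I) = 3, so dim ker(A − (-4)·I) = n − 3 = 1
  rank(A − (3)·I) = 3, so dim ker(A − (3)·I) = n − 3 = 1

Summary:
  λ = -4: algebraic multiplicity = 3, geometric multiplicity = 1
  λ = 3: algebraic multiplicity = 1, geometric multiplicity = 1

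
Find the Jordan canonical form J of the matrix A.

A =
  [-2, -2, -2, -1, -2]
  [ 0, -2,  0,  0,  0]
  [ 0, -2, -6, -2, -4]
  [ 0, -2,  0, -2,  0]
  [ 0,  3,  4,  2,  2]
J_2(-2) ⊕ J_2(-2) ⊕ J_1(-2)

The characteristic polynomial is
  det(x·I − A) = x^5 + 10*x^4 + 40*x^3 + 80*x^2 + 80*x + 32 = (x + 2)^5

Eigenvalues and multiplicities (the geometric multiplicity of λ is n − rank(A − λI), which equals the number of Jordan blocks for λ):
  λ = -2: algebraic multiplicity = 5, geometric multiplicity = 3

Determining the block sizes for each eigenvalue:
  λ = -2: with am = 5 and gm = 3, the partition is not yet determined (e.g. several partitions of 5 into 3 parts exist). Let N = A − (-2)·I. Computing rank(N^1) = 2, rank(N^2) = 0; the number of blocks of size ≥ j is rank(N^{j−1}) − rank(N^j), giving [3, 2]. So we have 2 block(s) of size 2, 1 block(s) of size 1 → block sizes [2, 2, 1]

Assembling the blocks gives a Jordan form
J =
  [-2,  1,  0,  0,  0]
  [ 0, -2,  0,  0,  0]
  [ 0,  0, -2,  1,  0]
  [ 0,  0,  0, -2,  0]
  [ 0,  0,  0,  0, -2]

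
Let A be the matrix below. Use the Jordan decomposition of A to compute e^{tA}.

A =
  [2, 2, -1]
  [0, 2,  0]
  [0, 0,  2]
e^{tA} =
  [exp(2*t), 2*t*exp(2*t), -t*exp(2*t)]
  [0, exp(2*t), 0]
  [0, 0, exp(2*t)]

Strategy: write A = P · J · P⁻¹ where J is a Jordan canonical form, so e^{tA} = P · e^{tJ} · P⁻¹, and e^{tJ} can be computed block-by-block.

A has Jordan form
J =
  [2, 1, 0]
  [0, 2, 0]
  [0, 0, 2]
(up to reordering of blocks).

Per-block formulas:
  For a 1×1 block at λ = 2: exp(t · [2]) = [e^(2t)].
  For a 2×2 Jordan block J_2(2): exp(t · J_2(2)) = e^(2t)·(I + t·N), where N is the 2×2 nilpotent shift.

After assembling e^{tJ} and conjugating by P, we get:

e^{tA} =
  [exp(2*t), 2*t*exp(2*t), -t*exp(2*t)]
  [0, exp(2*t), 0]
  [0, 0, exp(2*t)]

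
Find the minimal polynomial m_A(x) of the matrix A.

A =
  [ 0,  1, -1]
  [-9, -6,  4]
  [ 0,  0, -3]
x^3 + 9*x^2 + 27*x + 27

The characteristic polynomial is χ_A(x) = (x + 3)^3, so the eigenvalues are known. The minimal polynomial is
  m_A(x) = Π_λ (x − λ)^{k_λ}
where k_λ is the size of the *largest* Jordan block for λ (equivalently, the smallest k with (A − λI)^k v = 0 for every generalised eigenvector v of λ).

  λ = -3: largest Jordan block has size 3, contributing (x + 3)^3

So m_A(x) = (x + 3)^3 = x^3 + 9*x^2 + 27*x + 27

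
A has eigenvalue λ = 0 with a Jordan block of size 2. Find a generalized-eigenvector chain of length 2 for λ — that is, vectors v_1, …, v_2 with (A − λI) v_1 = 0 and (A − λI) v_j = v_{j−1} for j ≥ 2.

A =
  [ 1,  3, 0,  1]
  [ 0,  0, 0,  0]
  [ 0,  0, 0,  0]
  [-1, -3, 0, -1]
A Jordan chain for λ = 0 of length 2:
v_1 = (1, 0, 0, -1)ᵀ
v_2 = (1, 0, 0, 0)ᵀ

Let N = A − (0)·I. We want v_2 with N^2 v_2 = 0 but N^1 v_2 ≠ 0; then v_{j-1} := N · v_j for j = 2, …, 2.

Pick v_2 = (1, 0, 0, 0)ᵀ.
Then v_1 = N · v_2 = (1, 0, 0, -1)ᵀ.

Sanity check: (A − (0)·I) v_1 = (0, 0, 0, 0)ᵀ = 0. ✓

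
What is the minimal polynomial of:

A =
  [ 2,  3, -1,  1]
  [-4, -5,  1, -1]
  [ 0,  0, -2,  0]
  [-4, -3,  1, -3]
x^2 + 4*x + 4

The characteristic polynomial is χ_A(x) = (x + 2)^4, so the eigenvalues are known. The minimal polynomial is
  m_A(x) = Π_λ (x − λ)^{k_λ}
where k_λ is the size of the *largest* Jordan block for λ (equivalently, the smallest k with (A − λI)^k v = 0 for every generalised eigenvector v of λ).

  λ = -2: largest Jordan block has size 2, contributing (x + 2)^2

So m_A(x) = (x + 2)^2 = x^2 + 4*x + 4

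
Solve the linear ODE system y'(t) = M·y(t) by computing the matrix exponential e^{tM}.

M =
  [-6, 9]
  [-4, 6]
e^{tM} =
  [1 - 6*t, 9*t]
  [-4*t, 6*t + 1]

Strategy: write M = P · J · P⁻¹ where J is a Jordan canonical form, so e^{tM} = P · e^{tJ} · P⁻¹, and e^{tJ} can be computed block-by-block.

M has Jordan form
J =
  [0, 1]
  [0, 0]
(up to reordering of blocks).

Per-block formulas:
  For a 2×2 Jordan block J_2(0): exp(t · J_2(0)) = e^(0t)·(I + t·N), where N is the 2×2 nilpotent shift.

After assembling e^{tJ} and conjugating by P, we get:

e^{tM} =
  [1 - 6*t, 9*t]
  [-4*t, 6*t + 1]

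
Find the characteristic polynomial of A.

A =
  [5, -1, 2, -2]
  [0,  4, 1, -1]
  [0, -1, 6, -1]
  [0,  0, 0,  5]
x^4 - 20*x^3 + 150*x^2 - 500*x + 625

Expanding det(x·I − A) (e.g. by cofactor expansion or by noting that A is similar to its Jordan form J, which has the same characteristic polynomial as A) gives
  χ_A(x) = x^4 - 20*x^3 + 150*x^2 - 500*x + 625
which factors as (x - 5)^4. The eigenvalues (with algebraic multiplicities) are λ = 5 with multiplicity 4.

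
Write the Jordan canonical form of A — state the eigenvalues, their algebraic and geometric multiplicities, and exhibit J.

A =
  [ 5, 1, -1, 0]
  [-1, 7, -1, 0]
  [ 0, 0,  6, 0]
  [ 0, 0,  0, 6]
J_2(6) ⊕ J_1(6) ⊕ J_1(6)

The characteristic polynomial is
  det(x·I − A) = x^4 - 24*x^3 + 216*x^2 - 864*x + 1296 = (x - 6)^4

Eigenvalues and multiplicities (the geometric multiplicity of λ is n − rank(A − λI), which equals the number of Jordan blocks for λ):
  λ = 6: algebraic multiplicity = 4, geometric multiplicity = 3

Determining the block sizes for each eigenvalue:
  λ = 6: 3 blocks summing to 4 forces exactly one block of size 2 and the rest size 1 → block sizes [2, 1, 1]

Assembling the blocks gives a Jordan form
J =
  [6, 1, 0, 0]
  [0, 6, 0, 0]
  [0, 0, 6, 0]
  [0, 0, 0, 6]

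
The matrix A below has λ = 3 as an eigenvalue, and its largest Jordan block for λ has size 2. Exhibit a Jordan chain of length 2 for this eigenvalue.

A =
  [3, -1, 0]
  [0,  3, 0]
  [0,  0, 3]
A Jordan chain for λ = 3 of length 2:
v_1 = (-1, 0, 0)ᵀ
v_2 = (0, 1, 0)ᵀ

Let N = A − (3)·I. We want v_2 with N^2 v_2 = 0 but N^1 v_2 ≠ 0; then v_{j-1} := N · v_j for j = 2, …, 2.

Pick v_2 = (0, 1, 0)ᵀ.
Then v_1 = N · v_2 = (-1, 0, 0)ᵀ.

Sanity check: (A − (3)·I) v_1 = (0, 0, 0)ᵀ = 0. ✓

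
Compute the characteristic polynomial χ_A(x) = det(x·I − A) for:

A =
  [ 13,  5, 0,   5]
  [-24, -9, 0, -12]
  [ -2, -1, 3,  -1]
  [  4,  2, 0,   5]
x^4 - 12*x^3 + 54*x^2 - 108*x + 81

Expanding det(x·I − A) (e.g. by cofactor expansion or by noting that A is similar to its Jordan form J, which has the same characteristic polynomial as A) gives
  χ_A(x) = x^4 - 12*x^3 + 54*x^2 - 108*x + 81
which factors as (x - 3)^4. The eigenvalues (with algebraic multiplicities) are λ = 3 with multiplicity 4.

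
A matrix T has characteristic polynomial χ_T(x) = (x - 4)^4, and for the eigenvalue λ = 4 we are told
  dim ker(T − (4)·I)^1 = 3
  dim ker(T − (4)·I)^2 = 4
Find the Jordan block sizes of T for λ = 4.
Block sizes for λ = 4: [2, 1, 1]

From the dimensions of kernels of powers, the number of Jordan blocks of size at least j is d_j − d_{j−1} where d_j = dim ker(N^j) (with d_0 = 0). Computing the differences gives [3, 1].
The number of blocks of size exactly k is (#blocks of size ≥ k) − (#blocks of size ≥ k + 1), so the partition is: 2 block(s) of size 1, 1 block(s) of size 2.
In nonincreasing order the block sizes are [2, 1, 1].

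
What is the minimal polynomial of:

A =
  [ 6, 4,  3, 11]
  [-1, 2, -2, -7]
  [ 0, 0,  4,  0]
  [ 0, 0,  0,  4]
x^3 - 12*x^2 + 48*x - 64

The characteristic polynomial is χ_A(x) = (x - 4)^4, so the eigenvalues are known. The minimal polynomial is
  m_A(x) = Π_λ (x − λ)^{k_λ}
where k_λ is the size of the *largest* Jordan block for λ (equivalently, the smallest k with (A − λI)^k v = 0 for every generalised eigenvector v of λ).

  λ = 4: largest Jordan block has size 3, contributing (x − 4)^3

So m_A(x) = (x - 4)^3 = x^3 - 12*x^2 + 48*x - 64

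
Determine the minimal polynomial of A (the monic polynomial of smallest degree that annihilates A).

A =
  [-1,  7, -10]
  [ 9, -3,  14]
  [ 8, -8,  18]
x^3 - 14*x^2 + 60*x - 72

The characteristic polynomial is χ_A(x) = (x - 6)^2*(x - 2), so the eigenvalues are known. The minimal polynomial is
  m_A(x) = Π_λ (x − λ)^{k_λ}
where k_λ is the size of the *largest* Jordan block for λ (equivalently, the smallest k with (A − λI)^k v = 0 for every generalised eigenvector v of λ).

  λ = 2: largest Jordan block has size 1, contributing (x − 2)
  λ = 6: largest Jordan block has size 2, contributing (x − 6)^2

So m_A(x) = (x - 6)^2*(x - 2) = x^3 - 14*x^2 + 60*x - 72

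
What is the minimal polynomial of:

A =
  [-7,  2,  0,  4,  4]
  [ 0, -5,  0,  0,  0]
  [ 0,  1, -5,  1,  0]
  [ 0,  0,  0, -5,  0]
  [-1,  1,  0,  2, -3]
x^2 + 10*x + 25

The characteristic polynomial is χ_A(x) = (x + 5)^5, so the eigenvalues are known. The minimal polynomial is
  m_A(x) = Π_λ (x − λ)^{k_λ}
where k_λ is the size of the *largest* Jordan block for λ (equivalently, the smallest k with (A − λI)^k v = 0 for every generalised eigenvector v of λ).

  λ = -5: largest Jordan block has size 2, contributing (x + 5)^2

So m_A(x) = (x + 5)^2 = x^2 + 10*x + 25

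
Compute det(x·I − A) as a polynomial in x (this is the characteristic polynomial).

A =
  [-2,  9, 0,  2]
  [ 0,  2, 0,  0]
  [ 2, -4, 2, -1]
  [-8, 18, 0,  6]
x^4 - 8*x^3 + 24*x^2 - 32*x + 16

Expanding det(x·I − A) (e.g. by cofactor expansion or by noting that A is similar to its Jordan form J, which has the same characteristic polynomial as A) gives
  χ_A(x) = x^4 - 8*x^3 + 24*x^2 - 32*x + 16
which factors as (x - 2)^4. The eigenvalues (with algebraic multiplicities) are λ = 2 with multiplicity 4.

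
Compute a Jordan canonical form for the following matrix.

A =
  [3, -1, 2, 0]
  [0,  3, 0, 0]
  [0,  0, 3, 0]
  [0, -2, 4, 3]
J_2(3) ⊕ J_1(3) ⊕ J_1(3)

The characteristic polynomial is
  det(x·I − A) = x^4 - 12*x^3 + 54*x^2 - 108*x + 81 = (x - 3)^4

Eigenvalues and multiplicities (the geometric multiplicity of λ is n − rank(A − λI), which equals the number of Jordan blocks for λ):
  λ = 3: algebraic multiplicity = 4, geometric multiplicity = 3

Determining the block sizes for each eigenvalue:
  λ = 3: 3 blocks summing to 4 forces exactly one block of size 2 and the rest size 1 → block sizes [2, 1, 1]

Assembling the blocks gives a Jordan form
J =
  [3, 1, 0, 0]
  [0, 3, 0, 0]
  [0, 0, 3, 0]
  [0, 0, 0, 3]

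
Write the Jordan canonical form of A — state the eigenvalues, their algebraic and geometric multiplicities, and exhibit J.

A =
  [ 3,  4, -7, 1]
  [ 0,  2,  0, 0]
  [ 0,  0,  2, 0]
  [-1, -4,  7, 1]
J_2(2) ⊕ J_1(2) ⊕ J_1(2)

The characteristic polynomial is
  det(x·I − A) = x^4 - 8*x^3 + 24*x^2 - 32*x + 16 = (x - 2)^4

Eigenvalues and multiplicities (the geometric multiplicity of λ is n − rank(A − λI), which equals the number of Jordan blocks for λ):
  λ = 2: algebraic multiplicity = 4, geometric multiplicity = 3

Determining the block sizes for each eigenvalue:
  λ = 2: 3 blocks summing to 4 forces exactly one block of size 2 and the rest size 1 → block sizes [2, 1, 1]

Assembling the blocks gives a Jordan form
J =
  [2, 1, 0, 0]
  [0, 2, 0, 0]
  [0, 0, 2, 0]
  [0, 0, 0, 2]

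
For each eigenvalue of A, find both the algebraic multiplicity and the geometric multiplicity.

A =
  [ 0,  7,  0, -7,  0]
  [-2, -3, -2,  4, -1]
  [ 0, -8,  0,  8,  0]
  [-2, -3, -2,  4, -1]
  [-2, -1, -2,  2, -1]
λ = 0: alg = 5, geom = 3

Step 1 — factor the characteristic polynomial to read off the algebraic multiplicities:
  χ_A(x) = x^5

Step 2 — compute geometric multiplicities via the rank-nullity identity g(λ) = n − rank(A − λI):
  rank(A − (0)·I) = 2, so dim ker(A − (0)·I) = n − 2 = 3

Summary:
  λ = 0: algebraic multiplicity = 5, geometric multiplicity = 3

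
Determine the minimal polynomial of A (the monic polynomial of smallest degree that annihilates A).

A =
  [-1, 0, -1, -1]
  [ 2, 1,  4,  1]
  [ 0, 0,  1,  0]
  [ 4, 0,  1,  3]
x^3 - 3*x^2 + 3*x - 1

The characteristic polynomial is χ_A(x) = (x - 1)^4, so the eigenvalues are known. The minimal polynomial is
  m_A(x) = Π_λ (x − λ)^{k_λ}
where k_λ is the size of the *largest* Jordan block for λ (equivalently, the smallest k with (A − λI)^k v = 0 for every generalised eigenvector v of λ).

  λ = 1: largest Jordan block has size 3, contributing (x − 1)^3

So m_A(x) = (x - 1)^3 = x^3 - 3*x^2 + 3*x - 1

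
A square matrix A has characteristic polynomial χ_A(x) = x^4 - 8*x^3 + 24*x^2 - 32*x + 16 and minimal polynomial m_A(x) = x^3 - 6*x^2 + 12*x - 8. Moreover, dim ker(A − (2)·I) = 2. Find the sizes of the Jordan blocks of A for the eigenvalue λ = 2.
Block sizes for λ = 2: [3, 1]

Step 1 — from the characteristic polynomial, algebraic multiplicity of λ = 2 is 4. From dim ker(A − (2)·I) = 2, there are exactly 2 Jordan blocks for λ = 2.
Step 2 — from the minimal polynomial, the factor (x − 2)^3 tells us the largest block for λ = 2 has size 3.
Step 3 — with total size 4, 2 blocks, and largest block 3, the block sizes (in nonincreasing order) are [3, 1].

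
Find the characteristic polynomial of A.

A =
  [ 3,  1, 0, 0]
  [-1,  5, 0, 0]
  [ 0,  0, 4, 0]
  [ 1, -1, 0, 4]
x^4 - 16*x^3 + 96*x^2 - 256*x + 256

Expanding det(x·I − A) (e.g. by cofactor expansion or by noting that A is similar to its Jordan form J, which has the same characteristic polynomial as A) gives
  χ_A(x) = x^4 - 16*x^3 + 96*x^2 - 256*x + 256
which factors as (x - 4)^4. The eigenvalues (with algebraic multiplicities) are λ = 4 with multiplicity 4.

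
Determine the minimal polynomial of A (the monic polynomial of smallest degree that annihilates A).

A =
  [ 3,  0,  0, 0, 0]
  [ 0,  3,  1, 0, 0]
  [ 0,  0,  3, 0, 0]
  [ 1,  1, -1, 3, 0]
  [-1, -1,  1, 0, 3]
x^3 - 9*x^2 + 27*x - 27

The characteristic polynomial is χ_A(x) = (x - 3)^5, so the eigenvalues are known. The minimal polynomial is
  m_A(x) = Π_λ (x − λ)^{k_λ}
where k_λ is the size of the *largest* Jordan block for λ (equivalently, the smallest k with (A − λI)^k v = 0 for every generalised eigenvector v of λ).

  λ = 3: largest Jordan block has size 3, contributing (x − 3)^3

So m_A(x) = (x - 3)^3 = x^3 - 9*x^2 + 27*x - 27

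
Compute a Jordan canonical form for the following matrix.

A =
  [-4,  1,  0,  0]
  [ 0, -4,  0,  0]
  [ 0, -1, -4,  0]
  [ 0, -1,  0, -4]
J_2(-4) ⊕ J_1(-4) ⊕ J_1(-4)

The characteristic polynomial is
  det(x·I − A) = x^4 + 16*x^3 + 96*x^2 + 256*x + 256 = (x + 4)^4

Eigenvalues and multiplicities (the geometric multiplicity of λ is n − rank(A − λI), which equals the number of Jordan blocks for λ):
  λ = -4: algebraic multiplicity = 4, geometric multiplicity = 3

Determining the block sizes for each eigenvalue:
  λ = -4: 3 blocks summing to 4 forces exactly one block of size 2 and the rest size 1 → block sizes [2, 1, 1]

Assembling the blocks gives a Jordan form
J =
  [-4,  1,  0,  0]
  [ 0, -4,  0,  0]
  [ 0,  0, -4,  0]
  [ 0,  0,  0, -4]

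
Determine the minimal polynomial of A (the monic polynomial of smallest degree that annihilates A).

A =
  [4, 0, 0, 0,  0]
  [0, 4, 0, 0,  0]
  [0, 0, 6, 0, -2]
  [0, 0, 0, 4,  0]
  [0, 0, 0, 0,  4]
x^2 - 10*x + 24

The characteristic polynomial is χ_A(x) = (x - 6)*(x - 4)^4, so the eigenvalues are known. The minimal polynomial is
  m_A(x) = Π_λ (x − λ)^{k_λ}
where k_λ is the size of the *largest* Jordan block for λ (equivalently, the smallest k with (A − λI)^k v = 0 for every generalised eigenvector v of λ).

  λ = 4: largest Jordan block has size 1, contributing (x − 4)
  λ = 6: largest Jordan block has size 1, contributing (x − 6)

So m_A(x) = (x - 6)*(x - 4) = x^2 - 10*x + 24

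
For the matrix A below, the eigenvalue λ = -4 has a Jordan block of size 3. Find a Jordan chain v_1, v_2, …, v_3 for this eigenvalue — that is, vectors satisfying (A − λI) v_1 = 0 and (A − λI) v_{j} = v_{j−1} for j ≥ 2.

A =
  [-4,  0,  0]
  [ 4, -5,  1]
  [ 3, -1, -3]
A Jordan chain for λ = -4 of length 3:
v_1 = (0, -1, -1)ᵀ
v_2 = (0, 4, 3)ᵀ
v_3 = (1, 0, 0)ᵀ

Let N = A − (-4)·I. We want v_3 with N^3 v_3 = 0 but N^2 v_3 ≠ 0; then v_{j-1} := N · v_j for j = 3, …, 2.

Pick v_3 = (1, 0, 0)ᵀ.
Then v_2 = N · v_3 = (0, 4, 3)ᵀ.
Then v_1 = N · v_2 = (0, -1, -1)ᵀ.

Sanity check: (A − (-4)·I) v_1 = (0, 0, 0)ᵀ = 0. ✓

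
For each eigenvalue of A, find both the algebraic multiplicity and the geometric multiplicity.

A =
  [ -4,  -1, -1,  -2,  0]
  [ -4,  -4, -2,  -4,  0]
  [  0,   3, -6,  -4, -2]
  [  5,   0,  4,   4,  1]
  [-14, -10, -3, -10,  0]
λ = -2: alg = 5, geom = 2

Step 1 — factor the characteristic polynomial to read off the algebraic multiplicities:
  χ_A(x) = (x + 2)^5

Step 2 — compute geometric multiplicities via the rank-nullity identity g(λ) = n − rank(A − λI):
  rank(A − (-2)·I) = 3, so dim ker(A − (-2)·I) = n − 3 = 2

Summary:
  λ = -2: algebraic multiplicity = 5, geometric multiplicity = 2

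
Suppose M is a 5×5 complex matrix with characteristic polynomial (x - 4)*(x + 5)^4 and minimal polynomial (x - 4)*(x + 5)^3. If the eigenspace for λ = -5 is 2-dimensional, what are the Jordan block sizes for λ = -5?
Block sizes for λ = -5: [3, 1]

Step 1 — from the characteristic polynomial, algebraic multiplicity of λ = -5 is 4. From dim ker(M − (-5)·I) = 2, there are exactly 2 Jordan blocks for λ = -5.
Step 2 — from the minimal polynomial, the factor (x + 5)^3 tells us the largest block for λ = -5 has size 3.
Step 3 — with total size 4, 2 blocks, and largest block 3, the block sizes (in nonincreasing order) are [3, 1].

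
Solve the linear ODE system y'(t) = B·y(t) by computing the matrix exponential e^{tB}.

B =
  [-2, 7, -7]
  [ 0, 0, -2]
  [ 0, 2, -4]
e^{tB} =
  [exp(-2*t), 7*t*exp(-2*t), -7*t*exp(-2*t)]
  [0, 2*t*exp(-2*t) + exp(-2*t), -2*t*exp(-2*t)]
  [0, 2*t*exp(-2*t), -2*t*exp(-2*t) + exp(-2*t)]

Strategy: write B = P · J · P⁻¹ where J is a Jordan canonical form, so e^{tB} = P · e^{tJ} · P⁻¹, and e^{tJ} can be computed block-by-block.

B has Jordan form
J =
  [-2,  1,  0]
  [ 0, -2,  0]
  [ 0,  0, -2]
(up to reordering of blocks).

Per-block formulas:
  For a 2×2 Jordan block J_2(-2): exp(t · J_2(-2)) = e^(-2t)·(I + t·N), where N is the 2×2 nilpotent shift.
  For a 1×1 block at λ = -2: exp(t · [-2]) = [e^(-2t)].

After assembling e^{tJ} and conjugating by P, we get:

e^{tB} =
  [exp(-2*t), 7*t*exp(-2*t), -7*t*exp(-2*t)]
  [0, 2*t*exp(-2*t) + exp(-2*t), -2*t*exp(-2*t)]
  [0, 2*t*exp(-2*t), -2*t*exp(-2*t) + exp(-2*t)]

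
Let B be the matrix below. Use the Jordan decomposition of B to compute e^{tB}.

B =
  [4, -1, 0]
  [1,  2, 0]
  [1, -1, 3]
e^{tB} =
  [t*exp(3*t) + exp(3*t), -t*exp(3*t), 0]
  [t*exp(3*t), -t*exp(3*t) + exp(3*t), 0]
  [t*exp(3*t), -t*exp(3*t), exp(3*t)]

Strategy: write B = P · J · P⁻¹ where J is a Jordan canonical form, so e^{tB} = P · e^{tJ} · P⁻¹, and e^{tJ} can be computed block-by-block.

B has Jordan form
J =
  [3, 1, 0]
  [0, 3, 0]
  [0, 0, 3]
(up to reordering of blocks).

Per-block formulas:
  For a 2×2 Jordan block J_2(3): exp(t · J_2(3)) = e^(3t)·(I + t·N), where N is the 2×2 nilpotent shift.
  For a 1×1 block at λ = 3: exp(t · [3]) = [e^(3t)].

After assembling e^{tJ} and conjugating by P, we get:

e^{tB} =
  [t*exp(3*t) + exp(3*t), -t*exp(3*t), 0]
  [t*exp(3*t), -t*exp(3*t) + exp(3*t), 0]
  [t*exp(3*t), -t*exp(3*t), exp(3*t)]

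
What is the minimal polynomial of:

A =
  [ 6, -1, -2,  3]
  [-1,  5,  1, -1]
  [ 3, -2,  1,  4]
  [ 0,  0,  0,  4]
x^3 - 12*x^2 + 48*x - 64

The characteristic polynomial is χ_A(x) = (x - 4)^4, so the eigenvalues are known. The minimal polynomial is
  m_A(x) = Π_λ (x − λ)^{k_λ}
where k_λ is the size of the *largest* Jordan block for λ (equivalently, the smallest k with (A − λI)^k v = 0 for every generalised eigenvector v of λ).

  λ = 4: largest Jordan block has size 3, contributing (x − 4)^3

So m_A(x) = (x - 4)^3 = x^3 - 12*x^2 + 48*x - 64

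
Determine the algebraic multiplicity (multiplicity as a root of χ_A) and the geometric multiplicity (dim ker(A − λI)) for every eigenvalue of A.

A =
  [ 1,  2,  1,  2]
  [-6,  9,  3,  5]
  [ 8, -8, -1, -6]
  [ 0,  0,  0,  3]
λ = 3: alg = 4, geom = 2

Step 1 — factor the characteristic polynomial to read off the algebraic multiplicities:
  χ_A(x) = (x - 3)^4

Step 2 — compute geometric multiplicities via the rank-nullity identity g(λ) = n − rank(A − λI):
  rank(A − (3)·I) = 2, so dim ker(A − (3)·I) = n − 2 = 2

Summary:
  λ = 3: algebraic multiplicity = 4, geometric multiplicity = 2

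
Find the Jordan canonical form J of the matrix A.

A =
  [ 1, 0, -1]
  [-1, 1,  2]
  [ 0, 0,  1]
J_3(1)

The characteristic polynomial is
  det(x·I − A) = x^3 - 3*x^2 + 3*x - 1 = (x - 1)^3

Eigenvalues and multiplicities (the geometric multiplicity of λ is n − rank(A − λI), which equals the number of Jordan blocks for λ):
  λ = 1: algebraic multiplicity = 3, geometric multiplicity = 1

Determining the block sizes for each eigenvalue:
  λ = 1: one block (gm = 1), so the single block has size am = 3 → block sizes [3]

Assembling the blocks gives a Jordan form
J =
  [1, 1, 0]
  [0, 1, 1]
  [0, 0, 1]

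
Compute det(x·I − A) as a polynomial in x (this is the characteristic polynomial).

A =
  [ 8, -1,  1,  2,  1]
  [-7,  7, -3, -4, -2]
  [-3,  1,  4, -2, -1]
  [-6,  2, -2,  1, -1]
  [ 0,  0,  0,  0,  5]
x^5 - 25*x^4 + 250*x^3 - 1250*x^2 + 3125*x - 3125

Expanding det(x·I − A) (e.g. by cofactor expansion or by noting that A is similar to its Jordan form J, which has the same characteristic polynomial as A) gives
  χ_A(x) = x^5 - 25*x^4 + 250*x^3 - 1250*x^2 + 3125*x - 3125
which factors as (x - 5)^5. The eigenvalues (with algebraic multiplicities) are λ = 5 with multiplicity 5.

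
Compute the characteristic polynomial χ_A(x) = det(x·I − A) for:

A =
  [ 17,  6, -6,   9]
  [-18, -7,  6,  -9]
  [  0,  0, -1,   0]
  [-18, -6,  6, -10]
x^4 + x^3 - 3*x^2 - 5*x - 2

Expanding det(x·I − A) (e.g. by cofactor expansion or by noting that A is similar to its Jordan form J, which has the same characteristic polynomial as A) gives
  χ_A(x) = x^4 + x^3 - 3*x^2 - 5*x - 2
which factors as (x - 2)*(x + 1)^3. The eigenvalues (with algebraic multiplicities) are λ = -1 with multiplicity 3, λ = 2 with multiplicity 1.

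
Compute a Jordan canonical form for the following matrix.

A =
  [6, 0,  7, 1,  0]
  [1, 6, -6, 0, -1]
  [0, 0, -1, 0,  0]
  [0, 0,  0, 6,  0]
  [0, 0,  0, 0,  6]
J_1(-1) ⊕ J_3(6) ⊕ J_1(6)

The characteristic polynomial is
  det(x·I − A) = x^5 - 23*x^4 + 192*x^3 - 648*x^2 + 432*x + 1296 = (x - 6)^4*(x + 1)

Eigenvalues and multiplicities (the geometric multiplicity of λ is n − rank(A − λI), which equals the number of Jordan blocks for λ):
  λ = -1: algebraic multiplicity = 1, geometric multiplicity = 1
  λ = 6: algebraic multiplicity = 4, geometric multiplicity = 2

Determining the block sizes for each eigenvalue:
  λ = -1: one block (gm = 1), so the single block has size am = 1 → block sizes [1]
  λ = 6: with am = 4 and gm = 2, the partition is not yet determined (e.g. several partitions of 4 into 2 parts exist). Let N = A − (6)·I. Computing rank(N^1) = 3, rank(N^2) = 2, rank(N^3) = 1; the number of blocks of size ≥ j is rank(N^{j−1}) − rank(N^j), giving [2, 1, 1]. So we have 1 block(s) of size 3, 1 block(s) of size 1 → block sizes [3, 1]

Assembling the blocks gives a Jordan form
J =
  [-1, 0, 0, 0, 0]
  [ 0, 6, 1, 0, 0]
  [ 0, 0, 6, 1, 0]
  [ 0, 0, 0, 6, 0]
  [ 0, 0, 0, 0, 6]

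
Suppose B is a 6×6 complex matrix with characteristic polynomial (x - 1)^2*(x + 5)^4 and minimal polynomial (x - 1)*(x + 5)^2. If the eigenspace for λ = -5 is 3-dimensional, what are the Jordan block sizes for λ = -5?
Block sizes for λ = -5: [2, 1, 1]

Step 1 — from the characteristic polynomial, algebraic multiplicity of λ = -5 is 4. From dim ker(B − (-5)·I) = 3, there are exactly 3 Jordan blocks for λ = -5.
Step 2 — from the minimal polynomial, the factor (x + 5)^2 tells us the largest block for λ = -5 has size 2.
Step 3 — with total size 4, 3 blocks, and largest block 2, the block sizes (in nonincreasing order) are [2, 1, 1].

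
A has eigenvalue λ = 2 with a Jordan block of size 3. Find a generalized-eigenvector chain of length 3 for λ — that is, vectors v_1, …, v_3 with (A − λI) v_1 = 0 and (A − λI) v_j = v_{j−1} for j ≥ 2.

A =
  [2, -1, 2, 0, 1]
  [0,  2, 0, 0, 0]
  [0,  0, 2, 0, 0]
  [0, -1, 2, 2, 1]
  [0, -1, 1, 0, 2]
A Jordan chain for λ = 2 of length 3:
v_1 = (-1, 0, 0, -1, 0)ᵀ
v_2 = (-1, 0, 0, -1, -1)ᵀ
v_3 = (0, 1, 0, 0, 0)ᵀ

Let N = A − (2)·I. We want v_3 with N^3 v_3 = 0 but N^2 v_3 ≠ 0; then v_{j-1} := N · v_j for j = 3, …, 2.

Pick v_3 = (0, 1, 0, 0, 0)ᵀ.
Then v_2 = N · v_3 = (-1, 0, 0, -1, -1)ᵀ.
Then v_1 = N · v_2 = (-1, 0, 0, -1, 0)ᵀ.

Sanity check: (A − (2)·I) v_1 = (0, 0, 0, 0, 0)ᵀ = 0. ✓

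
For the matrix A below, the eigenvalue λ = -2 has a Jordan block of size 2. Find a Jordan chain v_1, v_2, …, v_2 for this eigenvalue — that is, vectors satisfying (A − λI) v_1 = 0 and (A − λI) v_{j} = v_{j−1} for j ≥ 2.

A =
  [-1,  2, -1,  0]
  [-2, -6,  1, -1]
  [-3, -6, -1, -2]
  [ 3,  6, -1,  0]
A Jordan chain for λ = -2 of length 2:
v_1 = (1, -2, -3, 3)ᵀ
v_2 = (1, 0, 0, 0)ᵀ

Let N = A − (-2)·I. We want v_2 with N^2 v_2 = 0 but N^1 v_2 ≠ 0; then v_{j-1} := N · v_j for j = 2, …, 2.

Pick v_2 = (1, 0, 0, 0)ᵀ.
Then v_1 = N · v_2 = (1, -2, -3, 3)ᵀ.

Sanity check: (A − (-2)·I) v_1 = (0, 0, 0, 0)ᵀ = 0. ✓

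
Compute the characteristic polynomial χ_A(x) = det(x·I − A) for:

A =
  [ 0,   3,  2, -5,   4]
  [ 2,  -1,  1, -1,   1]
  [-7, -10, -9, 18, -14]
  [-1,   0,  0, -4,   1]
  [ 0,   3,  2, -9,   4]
x^5 + 10*x^4 + 40*x^3 + 80*x^2 + 80*x + 32

Expanding det(x·I − A) (e.g. by cofactor expansion or by noting that A is similar to its Jordan form J, which has the same characteristic polynomial as A) gives
  χ_A(x) = x^5 + 10*x^4 + 40*x^3 + 80*x^2 + 80*x + 32
which factors as (x + 2)^5. The eigenvalues (with algebraic multiplicities) are λ = -2 with multiplicity 5.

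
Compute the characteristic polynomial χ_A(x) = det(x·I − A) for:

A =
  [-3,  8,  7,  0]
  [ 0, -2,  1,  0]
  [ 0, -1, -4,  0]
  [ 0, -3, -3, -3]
x^4 + 12*x^3 + 54*x^2 + 108*x + 81

Expanding det(x·I − A) (e.g. by cofactor expansion or by noting that A is similar to its Jordan form J, which has the same characteristic polynomial as A) gives
  χ_A(x) = x^4 + 12*x^3 + 54*x^2 + 108*x + 81
which factors as (x + 3)^4. The eigenvalues (with algebraic multiplicities) are λ = -3 with multiplicity 4.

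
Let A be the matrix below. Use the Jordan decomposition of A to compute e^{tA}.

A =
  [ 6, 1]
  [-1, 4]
e^{tA} =
  [t*exp(5*t) + exp(5*t), t*exp(5*t)]
  [-t*exp(5*t), -t*exp(5*t) + exp(5*t)]

Strategy: write A = P · J · P⁻¹ where J is a Jordan canonical form, so e^{tA} = P · e^{tJ} · P⁻¹, and e^{tJ} can be computed block-by-block.

A has Jordan form
J =
  [5, 1]
  [0, 5]
(up to reordering of blocks).

Per-block formulas:
  For a 2×2 Jordan block J_2(5): exp(t · J_2(5)) = e^(5t)·(I + t·N), where N is the 2×2 nilpotent shift.

After assembling e^{tJ} and conjugating by P, we get:

e^{tA} =
  [t*exp(5*t) + exp(5*t), t*exp(5*t)]
  [-t*exp(5*t), -t*exp(5*t) + exp(5*t)]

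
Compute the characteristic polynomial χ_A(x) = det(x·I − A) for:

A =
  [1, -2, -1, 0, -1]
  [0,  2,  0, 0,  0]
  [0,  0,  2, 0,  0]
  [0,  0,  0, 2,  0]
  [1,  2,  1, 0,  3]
x^5 - 10*x^4 + 40*x^3 - 80*x^2 + 80*x - 32

Expanding det(x·I − A) (e.g. by cofactor expansion or by noting that A is similar to its Jordan form J, which has the same characteristic polynomial as A) gives
  χ_A(x) = x^5 - 10*x^4 + 40*x^3 - 80*x^2 + 80*x - 32
which factors as (x - 2)^5. The eigenvalues (with algebraic multiplicities) are λ = 2 with multiplicity 5.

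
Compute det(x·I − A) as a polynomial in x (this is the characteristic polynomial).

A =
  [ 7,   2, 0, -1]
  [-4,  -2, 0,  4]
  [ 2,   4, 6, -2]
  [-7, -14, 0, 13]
x^4 - 24*x^3 + 216*x^2 - 864*x + 1296

Expanding det(x·I − A) (e.g. by cofactor expansion or by noting that A is similar to its Jordan form J, which has the same characteristic polynomial as A) gives
  χ_A(x) = x^4 - 24*x^3 + 216*x^2 - 864*x + 1296
which factors as (x - 6)^4. The eigenvalues (with algebraic multiplicities) are λ = 6 with multiplicity 4.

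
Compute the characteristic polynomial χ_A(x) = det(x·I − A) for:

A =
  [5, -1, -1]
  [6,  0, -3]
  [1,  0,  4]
x^3 - 9*x^2 + 27*x - 27

Expanding det(x·I − A) (e.g. by cofactor expansion or by noting that A is similar to its Jordan form J, which has the same characteristic polynomial as A) gives
  χ_A(x) = x^3 - 9*x^2 + 27*x - 27
which factors as (x - 3)^3. The eigenvalues (with algebraic multiplicities) are λ = 3 with multiplicity 3.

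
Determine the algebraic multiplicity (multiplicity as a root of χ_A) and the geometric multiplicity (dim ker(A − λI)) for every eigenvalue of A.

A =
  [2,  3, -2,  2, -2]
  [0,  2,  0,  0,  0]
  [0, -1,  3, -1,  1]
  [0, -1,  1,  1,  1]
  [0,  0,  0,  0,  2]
λ = 2: alg = 5, geom = 3

Step 1 — factor the characteristic polynomial to read off the algebraic multiplicities:
  χ_A(x) = (x - 2)^5

Step 2 — compute geometric multiplicities via the rank-nullity identity g(λ) = n − rank(A − λI):
  rank(A − (2)·I) = 2, so dim ker(A − (2)·I) = n − 2 = 3

Summary:
  λ = 2: algebraic multiplicity = 5, geometric multiplicity = 3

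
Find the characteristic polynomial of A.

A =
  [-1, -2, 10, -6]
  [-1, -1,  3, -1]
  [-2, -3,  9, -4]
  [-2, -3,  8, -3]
x^4 - 4*x^3 + 6*x^2 - 4*x + 1

Expanding det(x·I − A) (e.g. by cofactor expansion or by noting that A is similar to its Jordan form J, which has the same characteristic polynomial as A) gives
  χ_A(x) = x^4 - 4*x^3 + 6*x^2 - 4*x + 1
which factors as (x - 1)^4. The eigenvalues (with algebraic multiplicities) are λ = 1 with multiplicity 4.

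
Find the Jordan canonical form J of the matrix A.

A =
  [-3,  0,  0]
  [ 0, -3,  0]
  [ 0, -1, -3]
J_2(-3) ⊕ J_1(-3)

The characteristic polynomial is
  det(x·I − A) = x^3 + 9*x^2 + 27*x + 27 = (x + 3)^3

Eigenvalues and multiplicities (the geometric multiplicity of λ is n − rank(A − λI), which equals the number of Jordan blocks for λ):
  λ = -3: algebraic multiplicity = 3, geometric multiplicity = 2

Determining the block sizes for each eigenvalue:
  λ = -3: 2 blocks summing to 3 forces exactly one block of size 2 and the rest size 1 → block sizes [2, 1]

Assembling the blocks gives a Jordan form
J =
  [-3,  1,  0]
  [ 0, -3,  0]
  [ 0,  0, -3]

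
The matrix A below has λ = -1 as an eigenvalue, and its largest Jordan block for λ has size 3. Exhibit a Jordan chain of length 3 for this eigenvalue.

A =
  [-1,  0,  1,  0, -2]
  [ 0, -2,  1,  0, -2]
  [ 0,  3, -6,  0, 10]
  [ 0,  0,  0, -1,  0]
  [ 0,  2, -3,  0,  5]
A Jordan chain for λ = -1 of length 3:
v_1 = (-1, 0, 2, 0, 1)ᵀ
v_2 = (0, -1, 3, 0, 2)ᵀ
v_3 = (0, 1, 0, 0, 0)ᵀ

Let N = A − (-1)·I. We want v_3 with N^3 v_3 = 0 but N^2 v_3 ≠ 0; then v_{j-1} := N · v_j for j = 3, …, 2.

Pick v_3 = (0, 1, 0, 0, 0)ᵀ.
Then v_2 = N · v_3 = (0, -1, 3, 0, 2)ᵀ.
Then v_1 = N · v_2 = (-1, 0, 2, 0, 1)ᵀ.

Sanity check: (A − (-1)·I) v_1 = (0, 0, 0, 0, 0)ᵀ = 0. ✓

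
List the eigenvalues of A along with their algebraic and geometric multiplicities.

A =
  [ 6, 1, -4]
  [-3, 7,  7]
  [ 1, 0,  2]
λ = 5: alg = 3, geom = 1

Step 1 — factor the characteristic polynomial to read off the algebraic multiplicities:
  χ_A(x) = (x - 5)^3

Step 2 — compute geometric multiplicities via the rank-nullity identity g(λ) = n − rank(A − λI):
  rank(A − (5)·I) = 2, so dim ker(A − (5)·I) = n − 2 = 1

Summary:
  λ = 5: algebraic multiplicity = 3, geometric multiplicity = 1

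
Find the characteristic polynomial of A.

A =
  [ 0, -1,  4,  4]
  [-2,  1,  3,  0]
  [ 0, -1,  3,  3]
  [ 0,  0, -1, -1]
x^4 - 3*x^3 + 3*x^2 - x

Expanding det(x·I − A) (e.g. by cofactor expansion or by noting that A is similar to its Jordan form J, which has the same characteristic polynomial as A) gives
  χ_A(x) = x^4 - 3*x^3 + 3*x^2 - x
which factors as x*(x - 1)^3. The eigenvalues (with algebraic multiplicities) are λ = 0 with multiplicity 1, λ = 1 with multiplicity 3.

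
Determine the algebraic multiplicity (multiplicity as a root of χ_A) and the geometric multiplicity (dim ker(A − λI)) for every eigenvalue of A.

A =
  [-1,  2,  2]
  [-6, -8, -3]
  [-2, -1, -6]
λ = -5: alg = 3, geom = 2

Step 1 — factor the characteristic polynomial to read off the algebraic multiplicities:
  χ_A(x) = (x + 5)^3

Step 2 — compute geometric multiplicities via the rank-nullity identity g(λ) = n − rank(A − λI):
  rank(A − (-5)·I) = 1, so dim ker(A − (-5)·I) = n − 1 = 2

Summary:
  λ = -5: algebraic multiplicity = 3, geometric multiplicity = 2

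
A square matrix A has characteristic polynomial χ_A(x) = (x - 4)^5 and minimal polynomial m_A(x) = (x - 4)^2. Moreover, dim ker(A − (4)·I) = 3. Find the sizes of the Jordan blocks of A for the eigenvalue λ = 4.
Block sizes for λ = 4: [2, 2, 1]

Step 1 — from the characteristic polynomial, algebraic multiplicity of λ = 4 is 5. From dim ker(A − (4)·I) = 3, there are exactly 3 Jordan blocks for λ = 4.
Step 2 — from the minimal polynomial, the factor (x − 4)^2 tells us the largest block for λ = 4 has size 2.
Step 3 — with total size 5, 3 blocks, and largest block 2, the block sizes (in nonincreasing order) are [2, 2, 1].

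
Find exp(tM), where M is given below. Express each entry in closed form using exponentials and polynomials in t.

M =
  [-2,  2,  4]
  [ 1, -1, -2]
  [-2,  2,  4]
e^{tM} =
  [3 - 2*exp(t), 2*exp(t) - 2, 4*exp(t) - 4]
  [exp(t) - 1, 2 - exp(t), 2 - 2*exp(t)]
  [2 - 2*exp(t), 2*exp(t) - 2, 4*exp(t) - 3]

Strategy: write M = P · J · P⁻¹ where J is a Jordan canonical form, so e^{tM} = P · e^{tJ} · P⁻¹, and e^{tJ} can be computed block-by-block.

M has Jordan form
J =
  [0, 0, 0]
  [0, 0, 0]
  [0, 0, 1]
(up to reordering of blocks).

Per-block formulas:
  For a 1×1 block at λ = 1: exp(t · [1]) = [e^(1t)].
  For a 1×1 block at λ = 0: exp(t · [0]) = [e^(0t)].

After assembling e^{tJ} and conjugating by P, we get:

e^{tM} =
  [3 - 2*exp(t), 2*exp(t) - 2, 4*exp(t) - 4]
  [exp(t) - 1, 2 - exp(t), 2 - 2*exp(t)]
  [2 - 2*exp(t), 2*exp(t) - 2, 4*exp(t) - 3]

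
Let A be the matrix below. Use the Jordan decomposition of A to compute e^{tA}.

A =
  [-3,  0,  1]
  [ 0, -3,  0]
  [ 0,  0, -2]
e^{tA} =
  [exp(-3*t), 0, exp(-2*t) - exp(-3*t)]
  [0, exp(-3*t), 0]
  [0, 0, exp(-2*t)]

Strategy: write A = P · J · P⁻¹ where J is a Jordan canonical form, so e^{tA} = P · e^{tJ} · P⁻¹, and e^{tJ} can be computed block-by-block.

A has Jordan form
J =
  [-3,  0,  0]
  [ 0, -3,  0]
  [ 0,  0, -2]
(up to reordering of blocks).

Per-block formulas:
  For a 1×1 block at λ = -3: exp(t · [-3]) = [e^(-3t)].
  For a 1×1 block at λ = -2: exp(t · [-2]) = [e^(-2t)].

After assembling e^{tJ} and conjugating by P, we get:

e^{tA} =
  [exp(-3*t), 0, exp(-2*t) - exp(-3*t)]
  [0, exp(-3*t), 0]
  [0, 0, exp(-2*t)]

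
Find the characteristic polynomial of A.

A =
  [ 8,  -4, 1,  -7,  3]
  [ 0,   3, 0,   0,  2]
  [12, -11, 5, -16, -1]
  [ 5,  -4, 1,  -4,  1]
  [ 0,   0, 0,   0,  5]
x^5 - 17*x^4 + 114*x^3 - 378*x^2 + 621*x - 405

Expanding det(x·I − A) (e.g. by cofactor expansion or by noting that A is similar to its Jordan form J, which has the same characteristic polynomial as A) gives
  χ_A(x) = x^5 - 17*x^4 + 114*x^3 - 378*x^2 + 621*x - 405
which factors as (x - 5)*(x - 3)^4. The eigenvalues (with algebraic multiplicities) are λ = 3 with multiplicity 4, λ = 5 with multiplicity 1.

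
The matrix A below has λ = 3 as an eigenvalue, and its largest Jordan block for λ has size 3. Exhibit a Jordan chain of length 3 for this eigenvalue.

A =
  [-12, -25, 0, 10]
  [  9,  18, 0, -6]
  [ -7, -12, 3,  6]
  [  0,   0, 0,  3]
A Jordan chain for λ = 3 of length 3:
v_1 = (0, 0, -3, 0)ᵀ
v_2 = (-15, 9, -7, 0)ᵀ
v_3 = (1, 0, 0, 0)ᵀ

Let N = A − (3)·I. We want v_3 with N^3 v_3 = 0 but N^2 v_3 ≠ 0; then v_{j-1} := N · v_j for j = 3, …, 2.

Pick v_3 = (1, 0, 0, 0)ᵀ.
Then v_2 = N · v_3 = (-15, 9, -7, 0)ᵀ.
Then v_1 = N · v_2 = (0, 0, -3, 0)ᵀ.

Sanity check: (A − (3)·I) v_1 = (0, 0, 0, 0)ᵀ = 0. ✓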